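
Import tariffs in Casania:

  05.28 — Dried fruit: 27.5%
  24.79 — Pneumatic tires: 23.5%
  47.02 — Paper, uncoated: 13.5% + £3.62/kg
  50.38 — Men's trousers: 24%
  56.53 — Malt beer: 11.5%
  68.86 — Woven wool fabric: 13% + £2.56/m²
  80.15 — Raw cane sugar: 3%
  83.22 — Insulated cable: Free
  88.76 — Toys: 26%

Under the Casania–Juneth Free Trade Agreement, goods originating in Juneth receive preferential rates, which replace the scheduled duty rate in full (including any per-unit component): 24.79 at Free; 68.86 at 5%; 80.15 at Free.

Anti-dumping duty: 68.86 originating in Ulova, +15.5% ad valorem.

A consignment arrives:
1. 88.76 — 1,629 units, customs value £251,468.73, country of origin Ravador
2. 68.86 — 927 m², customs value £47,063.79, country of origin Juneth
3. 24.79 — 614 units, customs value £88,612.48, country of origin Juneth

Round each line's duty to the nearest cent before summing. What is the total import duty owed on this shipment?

£67,735.06

Line 1 (88.76, Ravador, 1,629 units, £251,468.73):
Base rate for 88.76 is 26%.
Duty = £251,468.73 × 26% = £65,381.87.
Line 2 (68.86, Juneth, 927 m², £47,063.79):
Base rate for 68.86 is 13% + £2.56/m².
Origin Juneth qualifies under the Casania–Juneth agreement and 68.86 is covered: preferential rate 5% applies instead.
The additional-duty order on 68.86 targets Ulova, not Juneth; it does not apply.
Duty = £47,063.79 × 5% = £2,353.19.
Line 3 (24.79, Juneth, 614 units, £88,612.48):
Base rate for 24.79 is 23.5%.
Origin Juneth qualifies under the Casania–Juneth agreement and 24.79 is covered: preferential rate Free applies instead.
Duty = £88,612.48 × 0% = £0.00.
Total = £65,381.87 + £2,353.19 + £0.00 = £67,735.06.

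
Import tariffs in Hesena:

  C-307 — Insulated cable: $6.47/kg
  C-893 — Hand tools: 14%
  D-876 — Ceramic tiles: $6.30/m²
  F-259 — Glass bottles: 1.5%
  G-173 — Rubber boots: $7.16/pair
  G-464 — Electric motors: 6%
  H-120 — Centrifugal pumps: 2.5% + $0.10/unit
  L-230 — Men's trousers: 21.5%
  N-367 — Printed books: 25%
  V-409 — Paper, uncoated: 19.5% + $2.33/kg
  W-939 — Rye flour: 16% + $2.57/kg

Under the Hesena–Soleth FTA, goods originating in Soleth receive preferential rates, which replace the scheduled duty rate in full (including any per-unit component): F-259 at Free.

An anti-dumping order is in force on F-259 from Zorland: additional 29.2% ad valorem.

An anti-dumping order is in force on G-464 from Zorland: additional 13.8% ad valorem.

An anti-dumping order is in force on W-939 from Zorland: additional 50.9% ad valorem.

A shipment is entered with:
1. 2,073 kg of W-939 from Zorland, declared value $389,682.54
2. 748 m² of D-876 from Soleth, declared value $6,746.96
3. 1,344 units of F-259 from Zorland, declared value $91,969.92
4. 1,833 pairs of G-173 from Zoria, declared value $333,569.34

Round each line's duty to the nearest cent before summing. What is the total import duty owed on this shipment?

$312,096.68

Line 1 (W-939, Zorland, 2,073 kg, $389,682.54):
Base rate for W-939 is 16% + $2.57/kg.
Additional duty on W-939 from Zorland: +50.9%. Applied ad valorem rate: 16% + 50.9% = 66.9%.
Duty = $389,682.54 × 66.9% + 2,073 × $2.57 = $266,025.23.
Line 2 (D-876, Soleth, 748 m², $6,746.96):
Base rate for D-876 is $6.30/m².
Origin Soleth is the FTA partner but D-876 is not on the preference list; base rate stands.
Duty = 748 × $6.30 = $4,712.40.
Line 3 (F-259, Zorland, 1,344 units, $91,969.92):
Base rate for F-259 is 1.5%.
F-259 has an FTA preferential rate, but origin Zorland is not Soleth; base rate stands.
Additional duty on F-259 from Zorland: +29.2%. Applied ad valorem rate: 1.5% + 29.2% = 30.7%.
Duty = $91,969.92 × 30.7% = $28,234.77.
Line 4 (G-173, Zoria, 1,833 pairs, $333,569.34):
Base rate for G-173 is $7.16/pair.
Duty = 1,833 × $7.16 = $13,124.28.
Total = $266,025.23 + $4,712.40 + $28,234.77 + $13,124.28 = $312,096.68.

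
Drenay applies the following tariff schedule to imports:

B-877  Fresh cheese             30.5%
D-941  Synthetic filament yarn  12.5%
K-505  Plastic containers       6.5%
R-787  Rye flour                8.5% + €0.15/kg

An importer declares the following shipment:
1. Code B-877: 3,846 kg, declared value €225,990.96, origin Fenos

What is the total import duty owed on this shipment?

Line 1 (B-877, Fenos, 3,846 kg, €225,990.96):
Base rate for B-877 is 30.5%.
Duty = €225,990.96 × 30.5% = €68,927.24.

€68,927.24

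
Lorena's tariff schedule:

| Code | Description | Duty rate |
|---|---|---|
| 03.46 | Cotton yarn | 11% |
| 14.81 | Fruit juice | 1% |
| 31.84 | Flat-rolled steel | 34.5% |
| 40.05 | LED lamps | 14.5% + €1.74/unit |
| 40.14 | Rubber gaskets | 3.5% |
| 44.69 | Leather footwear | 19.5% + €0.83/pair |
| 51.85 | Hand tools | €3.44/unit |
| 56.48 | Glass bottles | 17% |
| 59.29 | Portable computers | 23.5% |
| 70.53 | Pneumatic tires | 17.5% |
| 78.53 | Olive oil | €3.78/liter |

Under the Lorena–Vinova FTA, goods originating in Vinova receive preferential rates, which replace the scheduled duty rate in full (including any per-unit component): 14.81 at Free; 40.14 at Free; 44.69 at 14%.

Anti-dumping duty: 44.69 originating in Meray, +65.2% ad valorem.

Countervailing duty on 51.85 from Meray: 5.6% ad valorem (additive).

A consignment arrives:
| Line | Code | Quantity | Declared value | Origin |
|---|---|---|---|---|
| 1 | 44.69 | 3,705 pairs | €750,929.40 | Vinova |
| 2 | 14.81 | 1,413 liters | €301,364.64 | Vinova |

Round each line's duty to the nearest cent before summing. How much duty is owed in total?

€105,130.12

Line 1 (44.69, Vinova, 3,705 pairs, €750,929.40):
Base rate for 44.69 is 19.5% + €0.83/pair.
Origin Vinova qualifies under the Lorena–Vinova agreement and 44.69 is covered: preferential rate 14% applies instead.
The additional-duty order on 44.69 targets Meray, not Vinova; it does not apply.
Duty = €750,929.40 × 14% = €105,130.12.
Line 2 (14.81, Vinova, 1,413 liters, €301,364.64):
Base rate for 14.81 is 1%.
Origin Vinova qualifies under the Lorena–Vinova agreement and 14.81 is covered: preferential rate Free applies instead.
Duty = €301,364.64 × 0% = €0.00.
Total = €105,130.12 + €0.00 = €105,130.12.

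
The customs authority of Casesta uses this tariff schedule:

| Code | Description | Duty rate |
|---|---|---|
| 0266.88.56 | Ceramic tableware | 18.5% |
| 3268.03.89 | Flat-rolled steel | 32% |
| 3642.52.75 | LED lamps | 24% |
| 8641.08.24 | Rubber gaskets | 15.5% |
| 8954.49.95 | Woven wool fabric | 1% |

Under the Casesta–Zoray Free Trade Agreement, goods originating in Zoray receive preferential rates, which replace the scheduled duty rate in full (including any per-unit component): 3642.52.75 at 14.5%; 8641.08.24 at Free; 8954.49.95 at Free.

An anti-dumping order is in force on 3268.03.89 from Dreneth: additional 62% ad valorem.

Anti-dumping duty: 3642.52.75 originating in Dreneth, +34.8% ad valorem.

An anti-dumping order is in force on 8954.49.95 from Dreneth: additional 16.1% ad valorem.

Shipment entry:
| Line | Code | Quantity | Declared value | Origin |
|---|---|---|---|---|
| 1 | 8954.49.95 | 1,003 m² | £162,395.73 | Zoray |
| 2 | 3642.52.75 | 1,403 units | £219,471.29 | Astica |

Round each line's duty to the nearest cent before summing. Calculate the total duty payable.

£52,673.11

Line 1 (8954.49.95, Zoray, 1,003 m², £162,395.73):
Base rate for 8954.49.95 is 1%.
Origin Zoray qualifies under the Casesta–Zoray agreement and 8954.49.95 is covered: preferential rate Free applies instead.
The additional-duty order on 8954.49.95 targets Dreneth, not Zoray; it does not apply.
Duty = £162,395.73 × 0% = £0.00.
Line 2 (3642.52.75, Astica, 1,403 units, £219,471.29):
Base rate for 3642.52.75 is 24%.
3642.52.75 has an FTA preferential rate, but origin Astica is not Zoray; base rate stands.
The additional-duty order on 3642.52.75 targets Dreneth, not Astica; it does not apply.
Duty = £219,471.29 × 24% = £52,673.11.
Total = £0.00 + £52,673.11 = £52,673.11.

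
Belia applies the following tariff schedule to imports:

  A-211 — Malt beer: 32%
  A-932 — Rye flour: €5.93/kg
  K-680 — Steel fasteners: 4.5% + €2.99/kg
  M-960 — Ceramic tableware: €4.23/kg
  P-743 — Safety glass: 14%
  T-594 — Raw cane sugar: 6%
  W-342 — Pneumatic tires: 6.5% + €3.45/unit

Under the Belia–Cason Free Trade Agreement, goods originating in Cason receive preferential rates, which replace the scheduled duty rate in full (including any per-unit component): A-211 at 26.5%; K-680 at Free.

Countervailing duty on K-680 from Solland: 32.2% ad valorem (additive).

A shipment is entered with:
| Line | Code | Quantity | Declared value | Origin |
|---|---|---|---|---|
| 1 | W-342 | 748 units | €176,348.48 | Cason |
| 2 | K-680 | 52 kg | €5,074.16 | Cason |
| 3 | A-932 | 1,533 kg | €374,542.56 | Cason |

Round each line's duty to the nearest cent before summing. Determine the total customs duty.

€23,133.94

Line 1 (W-342, Cason, 748 units, €176,348.48):
Base rate for W-342 is 6.5% + €3.45/unit.
Origin Cason is the FTA partner but W-342 is not on the preference list; base rate stands.
Duty = €176,348.48 × 6.5% + 748 × €3.45 = €14,043.25.
Line 2 (K-680, Cason, 52 kg, €5,074.16):
Base rate for K-680 is 4.5% + €2.99/kg.
Origin Cason qualifies under the Belia–Cason agreement and K-680 is covered: preferential rate Free applies instead.
The additional-duty order on K-680 targets Solland, not Cason; it does not apply.
Duty = €5,074.16 × 0% = €0.00.
Line 3 (A-932, Cason, 1,533 kg, €374,542.56):
Base rate for A-932 is €5.93/kg.
Origin Cason is the FTA partner but A-932 is not on the preference list; base rate stands.
Duty = 1,533 × €5.93 = €9,090.69.
Total = €14,043.25 + €0.00 + €9,090.69 = €23,133.94.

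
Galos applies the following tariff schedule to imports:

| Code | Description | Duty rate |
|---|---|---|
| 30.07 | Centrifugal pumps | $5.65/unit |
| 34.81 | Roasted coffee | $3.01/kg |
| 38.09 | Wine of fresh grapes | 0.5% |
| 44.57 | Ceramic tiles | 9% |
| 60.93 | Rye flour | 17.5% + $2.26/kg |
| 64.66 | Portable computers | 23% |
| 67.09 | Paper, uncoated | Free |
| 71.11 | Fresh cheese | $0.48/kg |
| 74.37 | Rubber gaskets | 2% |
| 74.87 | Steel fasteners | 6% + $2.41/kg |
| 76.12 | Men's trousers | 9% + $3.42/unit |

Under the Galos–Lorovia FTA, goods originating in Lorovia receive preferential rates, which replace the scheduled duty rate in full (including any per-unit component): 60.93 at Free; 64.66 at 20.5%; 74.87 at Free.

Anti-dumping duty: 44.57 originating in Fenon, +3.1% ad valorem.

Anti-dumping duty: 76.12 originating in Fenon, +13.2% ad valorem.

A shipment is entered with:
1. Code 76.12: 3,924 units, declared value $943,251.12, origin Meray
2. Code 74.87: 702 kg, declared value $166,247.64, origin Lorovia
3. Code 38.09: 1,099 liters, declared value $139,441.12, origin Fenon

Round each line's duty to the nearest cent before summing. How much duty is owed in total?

Line 1 (76.12, Meray, 3,924 units, $943,251.12):
Base rate for 76.12 is 9% + $3.42/unit.
The additional-duty order on 76.12 targets Fenon, not Meray; it does not apply.
Duty = $943,251.12 × 9% + 3,924 × $3.42 = $98,312.68.
Line 2 (74.87, Lorovia, 702 kg, $166,247.64):
Base rate for 74.87 is 6% + $2.41/kg.
Origin Lorovia qualifies under the Galos–Lorovia agreement and 74.87 is covered: preferential rate Free applies instead.
Duty = $166,247.64 × 0% = $0.00.
Line 3 (38.09, Fenon, 1,099 liters, $139,441.12):
Base rate for 38.09 is 0.5%.
Duty = $139,441.12 × 0.5% = $697.21.
Total = $98,312.68 + $0.00 + $697.21 = $99,009.89.

$99,009.89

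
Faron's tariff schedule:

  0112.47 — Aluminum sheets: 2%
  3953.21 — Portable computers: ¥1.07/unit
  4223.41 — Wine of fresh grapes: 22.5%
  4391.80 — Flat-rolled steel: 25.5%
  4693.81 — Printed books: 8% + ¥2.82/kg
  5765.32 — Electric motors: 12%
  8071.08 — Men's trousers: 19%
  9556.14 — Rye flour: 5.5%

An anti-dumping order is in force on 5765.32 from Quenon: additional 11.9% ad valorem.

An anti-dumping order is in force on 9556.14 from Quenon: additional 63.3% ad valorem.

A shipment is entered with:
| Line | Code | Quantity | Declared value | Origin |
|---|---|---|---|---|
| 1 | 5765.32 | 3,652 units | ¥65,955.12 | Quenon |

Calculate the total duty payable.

¥15,763.27

Line 1 (5765.32, Quenon, 3,652 units, ¥65,955.12):
Base rate for 5765.32 is 12%.
Additional duty on 5765.32 from Quenon: +11.9%. Applied ad valorem rate: 12% + 11.9% = 23.9%.
Duty = ¥65,955.12 × 23.9% = ¥15,763.27.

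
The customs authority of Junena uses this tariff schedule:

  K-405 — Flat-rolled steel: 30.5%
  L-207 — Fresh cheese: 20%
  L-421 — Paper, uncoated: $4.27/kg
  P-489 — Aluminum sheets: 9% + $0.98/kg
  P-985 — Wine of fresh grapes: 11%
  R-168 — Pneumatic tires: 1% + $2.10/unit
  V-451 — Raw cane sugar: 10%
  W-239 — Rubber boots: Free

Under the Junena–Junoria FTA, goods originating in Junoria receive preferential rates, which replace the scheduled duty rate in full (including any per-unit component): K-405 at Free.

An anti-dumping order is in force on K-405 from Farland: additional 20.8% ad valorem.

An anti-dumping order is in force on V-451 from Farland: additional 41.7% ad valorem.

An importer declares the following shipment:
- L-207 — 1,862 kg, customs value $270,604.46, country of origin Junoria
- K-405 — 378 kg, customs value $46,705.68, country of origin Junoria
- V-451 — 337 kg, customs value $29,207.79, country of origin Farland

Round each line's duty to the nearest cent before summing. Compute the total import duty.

$69,221.32

Line 1 (L-207, Junoria, 1,862 kg, $270,604.46):
Base rate for L-207 is 20%.
Origin Junoria is the FTA partner but L-207 is not on the preference list; base rate stands.
Duty = $270,604.46 × 20% = $54,120.89.
Line 2 (K-405, Junoria, 378 kg, $46,705.68):
Base rate for K-405 is 30.5%.
Origin Junoria qualifies under the Junena–Junoria agreement and K-405 is covered: preferential rate Free applies instead.
The additional-duty order on K-405 targets Farland, not Junoria; it does not apply.
Duty = $46,705.68 × 0% = $0.00.
Line 3 (V-451, Farland, 337 kg, $29,207.79):
Base rate for V-451 is 10%.
Additional duty on V-451 from Farland: +41.7%. Applied ad valorem rate: 10% + 41.7% = 51.7%.
Duty = $29,207.79 × 51.7% = $15,100.43.
Total = $54,120.89 + $0.00 + $15,100.43 = $69,221.32.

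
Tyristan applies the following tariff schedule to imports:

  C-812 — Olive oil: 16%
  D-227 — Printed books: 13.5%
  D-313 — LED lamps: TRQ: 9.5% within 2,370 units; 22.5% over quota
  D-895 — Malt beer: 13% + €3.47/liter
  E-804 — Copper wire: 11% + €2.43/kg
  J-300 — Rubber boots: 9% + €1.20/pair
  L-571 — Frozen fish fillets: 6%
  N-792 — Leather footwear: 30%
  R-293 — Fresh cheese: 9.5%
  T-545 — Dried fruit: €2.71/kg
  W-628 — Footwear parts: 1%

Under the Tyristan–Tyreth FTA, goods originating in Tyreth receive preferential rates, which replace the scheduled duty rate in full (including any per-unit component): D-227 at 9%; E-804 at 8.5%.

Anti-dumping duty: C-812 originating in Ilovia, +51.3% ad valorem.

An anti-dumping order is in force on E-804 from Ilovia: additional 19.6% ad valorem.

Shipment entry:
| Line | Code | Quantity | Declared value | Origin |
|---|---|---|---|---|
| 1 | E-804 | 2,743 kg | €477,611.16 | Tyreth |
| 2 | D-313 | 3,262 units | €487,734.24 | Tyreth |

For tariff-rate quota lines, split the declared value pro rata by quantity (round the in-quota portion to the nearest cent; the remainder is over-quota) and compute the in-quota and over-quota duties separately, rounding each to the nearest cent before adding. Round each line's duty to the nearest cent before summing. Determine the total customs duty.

Line 1 (E-804, Tyreth, 2,743 kg, €477,611.16):
Base rate for E-804 is 11% + €2.43/kg.
Origin Tyreth qualifies under the Tyristan–Tyreth agreement and E-804 is covered: preferential rate 8.5% applies instead.
The additional-duty order on E-804 targets Ilovia, not Tyreth; it does not apply.
Duty = €477,611.16 × 8.5% = €40,596.95.
Line 2 (D-313, Tyreth, 3,262 units, €487,734.24):
Code D-313 is under a tariff-rate quota (threshold 2,370 units). In-quota: 2,370 units at 9.5%; over-quota: 892 units at 22.5%.
Pro-rata value split: in-quota = €487,734.24 × 2,370/3,262 = €354,362.40; over-quota = €487,734.24 − €354,362.40 = €133,371.84.
In-quota duty = €354,362.40 × 9.5% = €33,664.43. Over-quota duty = €133,371.84 × 22.5% = €30,008.66.
Line duty = €33,664.43 + €30,008.66 = €63,673.09.
Total = €40,596.95 + €63,673.09 = €104,270.04.

€104,270.04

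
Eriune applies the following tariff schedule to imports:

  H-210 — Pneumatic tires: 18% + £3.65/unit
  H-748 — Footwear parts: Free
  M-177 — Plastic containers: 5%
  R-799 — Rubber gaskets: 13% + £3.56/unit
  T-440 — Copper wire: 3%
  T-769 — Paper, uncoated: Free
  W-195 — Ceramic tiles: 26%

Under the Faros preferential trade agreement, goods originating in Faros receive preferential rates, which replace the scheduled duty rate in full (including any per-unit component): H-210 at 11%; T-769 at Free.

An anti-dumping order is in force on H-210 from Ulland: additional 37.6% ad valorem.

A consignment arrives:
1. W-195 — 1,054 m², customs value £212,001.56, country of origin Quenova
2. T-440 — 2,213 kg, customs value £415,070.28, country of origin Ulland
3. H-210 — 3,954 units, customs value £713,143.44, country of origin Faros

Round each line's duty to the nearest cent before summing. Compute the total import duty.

£146,018.30

Line 1 (W-195, Quenova, 1,054 m², £212,001.56):
Base rate for W-195 is 26%.
Duty = £212,001.56 × 26% = £55,120.41.
Line 2 (T-440, Ulland, 2,213 kg, £415,070.28):
Base rate for T-440 is 3%.
Duty = £415,070.28 × 3% = £12,452.11.
Line 3 (H-210, Faros, 3,954 units, £713,143.44):
Base rate for H-210 is 18% + £3.65/unit.
Origin Faros qualifies under the Eriune–Faros agreement and H-210 is covered: preferential rate 11% applies instead.
The additional-duty order on H-210 targets Ulland, not Faros; it does not apply.
Duty = £713,143.44 × 11% = £78,445.78.
Total = £55,120.41 + £12,452.11 + £78,445.78 = £146,018.30.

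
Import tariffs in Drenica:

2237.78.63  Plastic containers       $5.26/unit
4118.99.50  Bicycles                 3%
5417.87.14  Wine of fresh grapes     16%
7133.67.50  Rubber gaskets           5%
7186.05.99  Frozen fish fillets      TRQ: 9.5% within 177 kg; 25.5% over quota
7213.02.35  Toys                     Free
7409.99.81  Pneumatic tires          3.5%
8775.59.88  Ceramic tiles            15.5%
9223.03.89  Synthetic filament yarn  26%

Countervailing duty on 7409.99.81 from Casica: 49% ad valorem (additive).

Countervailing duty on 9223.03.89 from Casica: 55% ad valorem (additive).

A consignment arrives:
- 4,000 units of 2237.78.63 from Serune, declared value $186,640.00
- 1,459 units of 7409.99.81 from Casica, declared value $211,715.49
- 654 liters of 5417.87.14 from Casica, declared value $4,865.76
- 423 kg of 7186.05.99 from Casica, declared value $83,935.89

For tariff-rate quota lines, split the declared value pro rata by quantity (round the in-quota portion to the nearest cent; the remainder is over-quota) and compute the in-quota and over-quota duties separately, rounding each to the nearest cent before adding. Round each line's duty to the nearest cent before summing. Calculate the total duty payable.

$148,753.26

Line 1 (2237.78.63, Serune, 4,000 units, $186,640.00):
Base rate for 2237.78.63 is $5.26/unit.
Duty = 4,000 × $5.26 = $21,040.00.
Line 2 (7409.99.81, Casica, 1,459 units, $211,715.49):
Base rate for 7409.99.81 is 3.5%.
Additional duty on 7409.99.81 from Casica: +49%. Applied ad valorem rate: 3.5% + 49% = 52.5%.
Duty = $211,715.49 × 52.5% = $111,150.63.
Line 3 (5417.87.14, Casica, 654 liters, $4,865.76):
Base rate for 5417.87.14 is 16%.
Duty = $4,865.76 × 16% = $778.52.
Line 4 (7186.05.99, Casica, 423 kg, $83,935.89):
Code 7186.05.99 is under a tariff-rate quota (threshold 177 kg). In-quota: 177 kg at 9.5%; over-quota: 246 kg at 25.5%.
Pro-rata value split: in-quota = $83,935.89 × 177/423 = $35,122.11; over-quota = $83,935.89 − $35,122.11 = $48,813.78.
In-quota duty = $35,122.11 × 9.5% = $3,336.60. Over-quota duty = $48,813.78 × 25.5% = $12,447.51.
Line duty = $3,336.60 + $12,447.51 = $15,784.11.
Total = $21,040.00 + $111,150.63 + $778.52 + $15,784.11 = $148,753.26.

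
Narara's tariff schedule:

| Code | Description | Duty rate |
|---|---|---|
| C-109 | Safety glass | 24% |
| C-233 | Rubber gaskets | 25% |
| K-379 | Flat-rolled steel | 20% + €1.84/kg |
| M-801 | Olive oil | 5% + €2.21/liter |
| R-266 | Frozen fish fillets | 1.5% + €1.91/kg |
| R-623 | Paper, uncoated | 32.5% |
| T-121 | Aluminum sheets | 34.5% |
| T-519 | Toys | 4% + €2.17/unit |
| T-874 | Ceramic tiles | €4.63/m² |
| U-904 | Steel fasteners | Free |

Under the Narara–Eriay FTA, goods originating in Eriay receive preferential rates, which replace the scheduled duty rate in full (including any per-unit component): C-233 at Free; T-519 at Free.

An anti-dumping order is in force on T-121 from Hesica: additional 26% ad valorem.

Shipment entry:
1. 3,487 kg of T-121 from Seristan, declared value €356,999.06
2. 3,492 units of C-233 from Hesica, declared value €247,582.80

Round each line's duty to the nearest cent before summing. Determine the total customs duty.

Line 1 (T-121, Seristan, 3,487 kg, €356,999.06):
Base rate for T-121 is 34.5%.
The additional-duty order on T-121 targets Hesica, not Seristan; it does not apply.
Duty = €356,999.06 × 34.5% = €123,164.68.
Line 2 (C-233, Hesica, 3,492 units, €247,582.80):
Base rate for C-233 is 25%.
C-233 has an FTA preferential rate, but origin Hesica is not Eriay; base rate stands.
Duty = €247,582.80 × 25% = €61,895.70.
Total = €123,164.68 + €61,895.70 = €185,060.38.

€185,060.38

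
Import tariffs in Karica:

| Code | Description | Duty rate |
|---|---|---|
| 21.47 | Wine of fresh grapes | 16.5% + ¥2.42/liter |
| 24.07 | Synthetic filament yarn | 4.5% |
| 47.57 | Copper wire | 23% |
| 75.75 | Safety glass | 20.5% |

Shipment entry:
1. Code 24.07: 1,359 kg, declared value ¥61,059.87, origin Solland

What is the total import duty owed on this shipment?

Line 1 (24.07, Solland, 1,359 kg, ¥61,059.87):
Base rate for 24.07 is 4.5%.
Duty = ¥61,059.87 × 4.5% = ¥2,747.69.

¥2,747.69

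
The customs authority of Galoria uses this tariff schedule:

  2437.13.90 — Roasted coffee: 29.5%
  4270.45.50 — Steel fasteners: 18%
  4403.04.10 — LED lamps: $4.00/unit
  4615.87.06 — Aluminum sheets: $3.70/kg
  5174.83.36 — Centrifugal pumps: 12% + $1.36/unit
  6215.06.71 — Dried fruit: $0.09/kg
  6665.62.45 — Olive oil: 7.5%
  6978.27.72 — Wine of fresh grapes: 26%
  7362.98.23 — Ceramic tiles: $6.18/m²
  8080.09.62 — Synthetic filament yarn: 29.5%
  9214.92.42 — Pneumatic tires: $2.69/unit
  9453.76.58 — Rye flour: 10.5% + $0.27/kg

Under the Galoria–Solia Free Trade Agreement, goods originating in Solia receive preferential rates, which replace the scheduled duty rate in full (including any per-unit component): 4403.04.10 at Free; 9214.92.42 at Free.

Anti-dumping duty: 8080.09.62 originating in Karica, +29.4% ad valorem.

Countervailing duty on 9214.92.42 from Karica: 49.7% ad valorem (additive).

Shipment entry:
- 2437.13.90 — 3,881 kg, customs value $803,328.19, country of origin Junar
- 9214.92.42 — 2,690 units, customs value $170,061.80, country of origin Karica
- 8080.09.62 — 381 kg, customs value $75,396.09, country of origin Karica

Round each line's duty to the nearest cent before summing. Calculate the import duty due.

Line 1 (2437.13.90, Junar, 3,881 kg, $803,328.19):
Base rate for 2437.13.90 is 29.5%.
Duty = $803,328.19 × 29.5% = $236,981.82.
Line 2 (9214.92.42, Karica, 2,690 units, $170,061.80):
Base rate for 9214.92.42 is $2.69/unit.
9214.92.42 has an FTA preferential rate, but origin Karica is not Solia; base rate stands.
Additional duty on 9214.92.42 from Karica: +49.7% ad valorem. Applied ad valorem rate = 49.7%.
Duty = $170,061.80 × 49.7% + 2,690 × $2.69 = $91,756.81.
Line 3 (8080.09.62, Karica, 381 kg, $75,396.09):
Base rate for 8080.09.62 is 29.5%.
Additional duty on 8080.09.62 from Karica: +29.4%. Applied ad valorem rate: 29.5% + 29.4% = 58.9%.
Duty = $75,396.09 × 58.9% = $44,408.30.
Total = $236,981.82 + $91,756.81 + $44,408.30 = $373,146.93.

$373,146.93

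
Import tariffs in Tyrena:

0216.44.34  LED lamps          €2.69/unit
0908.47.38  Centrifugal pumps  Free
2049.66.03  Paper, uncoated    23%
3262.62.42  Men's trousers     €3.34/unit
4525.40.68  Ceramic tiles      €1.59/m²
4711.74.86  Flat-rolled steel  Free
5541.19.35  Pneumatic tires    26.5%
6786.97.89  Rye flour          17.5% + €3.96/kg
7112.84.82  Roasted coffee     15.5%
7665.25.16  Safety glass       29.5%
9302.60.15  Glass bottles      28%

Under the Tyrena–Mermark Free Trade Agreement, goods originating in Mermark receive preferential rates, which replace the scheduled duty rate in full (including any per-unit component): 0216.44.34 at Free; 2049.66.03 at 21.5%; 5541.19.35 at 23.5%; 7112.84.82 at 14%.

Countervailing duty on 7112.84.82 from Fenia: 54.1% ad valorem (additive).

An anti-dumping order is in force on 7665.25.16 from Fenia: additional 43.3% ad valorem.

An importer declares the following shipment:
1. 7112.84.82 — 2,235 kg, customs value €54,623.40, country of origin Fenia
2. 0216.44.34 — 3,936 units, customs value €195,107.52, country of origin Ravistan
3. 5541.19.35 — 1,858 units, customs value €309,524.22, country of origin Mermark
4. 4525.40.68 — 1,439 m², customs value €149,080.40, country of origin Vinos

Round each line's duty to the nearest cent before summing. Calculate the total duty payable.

Line 1 (7112.84.82, Fenia, 2,235 kg, €54,623.40):
Base rate for 7112.84.82 is 15.5%.
7112.84.82 has an FTA preferential rate, but origin Fenia is not Mermark; base rate stands.
Additional duty on 7112.84.82 from Fenia: +54.1%. Applied ad valorem rate: 15.5% + 54.1% = 69.6%.
Duty = €54,623.40 × 69.6% = €38,017.89.
Line 2 (0216.44.34, Ravistan, 3,936 units, €195,107.52):
Base rate for 0216.44.34 is €2.69/unit.
0216.44.34 has an FTA preferential rate, but origin Ravistan is not Mermark; base rate stands.
Duty = 3,936 × €2.69 = €10,587.84.
Line 3 (5541.19.35, Mermark, 1,858 units, €309,524.22):
Base rate for 5541.19.35 is 26.5%.
Origin Mermark qualifies under the Tyrena–Mermark agreement and 5541.19.35 is covered: preferential rate 23.5% applies instead.
Duty = €309,524.22 × 23.5% = €72,738.19.
Line 4 (4525.40.68, Vinos, 1,439 m², €149,080.40):
Base rate for 4525.40.68 is €1.59/m².
Duty = 1,439 × €1.59 = €2,288.01.
Total = €38,017.89 + €10,587.84 + €72,738.19 + €2,288.01 = €123,631.93.

€123,631.93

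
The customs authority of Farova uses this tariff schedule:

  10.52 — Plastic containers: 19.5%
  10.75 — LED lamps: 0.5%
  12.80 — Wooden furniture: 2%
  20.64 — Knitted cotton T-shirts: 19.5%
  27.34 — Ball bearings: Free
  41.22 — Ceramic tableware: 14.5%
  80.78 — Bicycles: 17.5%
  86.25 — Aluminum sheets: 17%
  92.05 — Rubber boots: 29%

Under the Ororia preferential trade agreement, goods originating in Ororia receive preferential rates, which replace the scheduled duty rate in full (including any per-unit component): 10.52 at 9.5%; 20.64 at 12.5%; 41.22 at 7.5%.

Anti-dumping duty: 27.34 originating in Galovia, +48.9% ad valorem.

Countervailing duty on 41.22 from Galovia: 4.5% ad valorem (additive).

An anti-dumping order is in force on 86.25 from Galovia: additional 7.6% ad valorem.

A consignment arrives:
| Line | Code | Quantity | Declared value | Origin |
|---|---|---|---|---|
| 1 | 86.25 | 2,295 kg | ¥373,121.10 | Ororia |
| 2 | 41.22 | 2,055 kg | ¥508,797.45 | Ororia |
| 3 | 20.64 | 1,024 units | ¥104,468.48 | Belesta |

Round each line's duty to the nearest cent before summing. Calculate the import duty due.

Line 1 (86.25, Ororia, 2,295 kg, ¥373,121.10):
Base rate for 86.25 is 17%.
Origin Ororia is the FTA partner but 86.25 is not on the preference list; base rate stands.
The additional-duty order on 86.25 targets Galovia, not Ororia; it does not apply.
Duty = ¥373,121.10 × 17% = ¥63,430.59.
Line 2 (41.22, Ororia, 2,055 kg, ¥508,797.45):
Base rate for 41.22 is 14.5%.
Origin Ororia qualifies under the Farova–Ororia agreement and 41.22 is covered: preferential rate 7.5% applies instead.
The additional-duty order on 41.22 targets Galovia, not Ororia; it does not apply.
Duty = ¥508,797.45 × 7.5% = ¥38,159.81.
Line 3 (20.64, Belesta, 1,024 units, ¥104,468.48):
Base rate for 20.64 is 19.5%.
20.64 has an FTA preferential rate, but origin Belesta is not Ororia; base rate stands.
Duty = ¥104,468.48 × 19.5% = ¥20,371.35.
Total = ¥63,430.59 + ¥38,159.81 + ¥20,371.35 = ¥121,961.75.

¥121,961.75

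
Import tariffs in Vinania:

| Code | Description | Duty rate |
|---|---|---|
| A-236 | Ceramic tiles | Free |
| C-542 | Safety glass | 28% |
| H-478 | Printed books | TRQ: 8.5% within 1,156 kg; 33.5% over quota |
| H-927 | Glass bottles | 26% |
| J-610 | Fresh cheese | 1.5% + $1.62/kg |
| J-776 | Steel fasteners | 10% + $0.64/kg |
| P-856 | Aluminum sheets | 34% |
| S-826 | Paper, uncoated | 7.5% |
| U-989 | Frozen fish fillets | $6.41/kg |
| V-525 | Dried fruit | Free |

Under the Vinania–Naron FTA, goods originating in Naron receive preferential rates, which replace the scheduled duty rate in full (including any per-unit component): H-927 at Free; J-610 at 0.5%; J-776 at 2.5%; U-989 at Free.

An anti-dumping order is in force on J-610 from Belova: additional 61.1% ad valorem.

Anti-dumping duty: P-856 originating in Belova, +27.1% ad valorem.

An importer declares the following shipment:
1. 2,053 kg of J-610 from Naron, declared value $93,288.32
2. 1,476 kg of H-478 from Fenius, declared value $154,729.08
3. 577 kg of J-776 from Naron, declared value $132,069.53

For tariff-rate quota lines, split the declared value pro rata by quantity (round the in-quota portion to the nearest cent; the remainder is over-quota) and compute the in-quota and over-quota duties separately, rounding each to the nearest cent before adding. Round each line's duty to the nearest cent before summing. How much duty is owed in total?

$25,306.56

Line 1 (J-610, Naron, 2,053 kg, $93,288.32):
Base rate for J-610 is 1.5% + $1.62/kg.
Origin Naron qualifies under the Vinania–Naron agreement and J-610 is covered: preferential rate 0.5% applies instead.
The additional-duty order on J-610 targets Belova, not Naron; it does not apply.
Duty = $93,288.32 × 0.5% = $466.44.
Line 2 (H-478, Fenius, 1,476 kg, $154,729.08):
Code H-478 is under a tariff-rate quota (threshold 1,156 kg). In-quota: 1,156 kg at 8.5%; over-quota: 320 kg at 33.5%.
Pro-rata value split: in-quota = $154,729.08 × 1,156/1,476 = $121,183.48; over-quota = $154,729.08 − $121,183.48 = $33,545.60.
In-quota duty = $121,183.48 × 8.5% = $10,300.60. Over-quota duty = $33,545.60 × 33.5% = $11,237.78.
Line duty = $10,300.60 + $11,237.78 = $21,538.38.
Line 3 (J-776, Naron, 577 kg, $132,069.53):
Base rate for J-776 is 10% + $0.64/kg.
Origin Naron qualifies under the Vinania–Naron agreement and J-776 is covered: preferential rate 2.5% applies instead.
Duty = $132,069.53 × 2.5% = $3,301.74.
Total = $466.44 + $21,538.38 + $3,301.74 = $25,306.56.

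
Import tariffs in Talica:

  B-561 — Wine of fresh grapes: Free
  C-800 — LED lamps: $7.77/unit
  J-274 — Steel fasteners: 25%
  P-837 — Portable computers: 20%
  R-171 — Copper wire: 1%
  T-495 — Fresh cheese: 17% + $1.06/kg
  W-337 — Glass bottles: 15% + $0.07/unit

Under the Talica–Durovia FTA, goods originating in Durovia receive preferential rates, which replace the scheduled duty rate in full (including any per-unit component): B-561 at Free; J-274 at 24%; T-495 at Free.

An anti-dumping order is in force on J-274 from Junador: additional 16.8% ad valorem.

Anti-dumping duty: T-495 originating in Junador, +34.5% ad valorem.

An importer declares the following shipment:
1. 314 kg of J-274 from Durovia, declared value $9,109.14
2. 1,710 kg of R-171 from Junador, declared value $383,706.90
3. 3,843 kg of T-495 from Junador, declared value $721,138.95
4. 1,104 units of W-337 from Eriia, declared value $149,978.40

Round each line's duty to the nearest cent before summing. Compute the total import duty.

$404,057.44

Line 1 (J-274, Durovia, 314 kg, $9,109.14):
Base rate for J-274 is 25%.
Origin Durovia qualifies under the Talica–Durovia agreement and J-274 is covered: preferential rate 24% applies instead.
The additional-duty order on J-274 targets Junador, not Durovia; it does not apply.
Duty = $9,109.14 × 24% = $2,186.19.
Line 2 (R-171, Junador, 1,710 kg, $383,706.90):
Base rate for R-171 is 1%.
Duty = $383,706.90 × 1% = $3,837.07.
Line 3 (T-495, Junador, 3,843 kg, $721,138.95):
Base rate for T-495 is 17% + $1.06/kg.
T-495 has an FTA preferential rate, but origin Junador is not Durovia; base rate stands.
Additional duty on T-495 from Junador: +34.5%. Applied ad valorem rate: 17% + 34.5% = 51.5%.
Duty = $721,138.95 × 51.5% + 3,843 × $1.06 = $375,460.14.
Line 4 (W-337, Eriia, 1,104 units, $149,978.40):
Base rate for W-337 is 15% + $0.07/unit.
Duty = $149,978.40 × 15% + 1,104 × $0.07 = $22,574.04.
Total = $2,186.19 + $3,837.07 + $375,460.14 + $22,574.04 = $404,057.44.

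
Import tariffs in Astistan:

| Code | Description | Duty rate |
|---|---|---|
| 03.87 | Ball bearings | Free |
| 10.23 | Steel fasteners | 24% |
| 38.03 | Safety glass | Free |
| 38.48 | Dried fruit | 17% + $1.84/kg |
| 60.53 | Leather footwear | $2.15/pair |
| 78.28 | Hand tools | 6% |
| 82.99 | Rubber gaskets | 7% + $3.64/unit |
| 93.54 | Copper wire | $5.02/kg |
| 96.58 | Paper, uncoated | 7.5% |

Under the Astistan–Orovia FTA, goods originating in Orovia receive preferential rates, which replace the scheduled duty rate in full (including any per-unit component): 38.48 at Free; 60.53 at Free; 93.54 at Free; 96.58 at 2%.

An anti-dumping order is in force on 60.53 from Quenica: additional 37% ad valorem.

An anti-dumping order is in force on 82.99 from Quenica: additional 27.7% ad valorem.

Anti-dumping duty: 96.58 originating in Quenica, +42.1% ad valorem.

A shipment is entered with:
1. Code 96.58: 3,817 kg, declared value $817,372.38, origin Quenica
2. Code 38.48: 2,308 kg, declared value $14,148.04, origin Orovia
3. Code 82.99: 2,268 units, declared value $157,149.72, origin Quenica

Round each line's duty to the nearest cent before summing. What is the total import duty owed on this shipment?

$468,203.17

Line 1 (96.58, Quenica, 3,817 kg, $817,372.38):
Base rate for 96.58 is 7.5%.
96.58 has an FTA preferential rate, but origin Quenica is not Orovia; base rate stands.
Additional duty on 96.58 from Quenica: +42.1%. Applied ad valorem rate: 7.5% + 42.1% = 49.6%.
Duty = $817,372.38 × 49.6% = $405,416.70.
Line 2 (38.48, Orovia, 2,308 kg, $14,148.04):
Base rate for 38.48 is 17% + $1.84/kg.
Origin Orovia qualifies under the Astistan–Orovia agreement and 38.48 is covered: preferential rate Free applies instead.
Duty = $14,148.04 × 0% = $0.00.
Line 3 (82.99, Quenica, 2,268 units, $157,149.72):
Base rate for 82.99 is 7% + $3.64/unit.
Additional duty on 82.99 from Quenica: +27.7%. Applied ad valorem rate: 7% + 27.7% = 34.7%.
Duty = $157,149.72 × 34.7% + 2,268 × $3.64 = $62,786.47.
Total = $405,416.70 + $0.00 + $62,786.47 = $468,203.17.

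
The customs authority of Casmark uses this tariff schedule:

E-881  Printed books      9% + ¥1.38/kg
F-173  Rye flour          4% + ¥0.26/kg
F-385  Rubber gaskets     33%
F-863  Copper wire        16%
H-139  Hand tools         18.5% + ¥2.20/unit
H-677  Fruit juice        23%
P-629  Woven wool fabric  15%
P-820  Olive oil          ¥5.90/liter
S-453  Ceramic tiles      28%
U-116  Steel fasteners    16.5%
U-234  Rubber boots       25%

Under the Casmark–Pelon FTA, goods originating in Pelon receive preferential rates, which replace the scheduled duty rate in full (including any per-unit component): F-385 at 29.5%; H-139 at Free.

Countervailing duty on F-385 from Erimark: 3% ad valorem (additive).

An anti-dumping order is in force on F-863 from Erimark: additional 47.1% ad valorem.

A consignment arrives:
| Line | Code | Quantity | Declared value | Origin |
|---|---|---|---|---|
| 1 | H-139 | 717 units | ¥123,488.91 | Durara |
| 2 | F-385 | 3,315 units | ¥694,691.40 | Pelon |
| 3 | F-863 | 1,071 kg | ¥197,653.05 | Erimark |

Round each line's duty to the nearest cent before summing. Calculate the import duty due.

Line 1 (H-139, Durara, 717 units, ¥123,488.91):
Base rate for H-139 is 18.5% + ¥2.20/unit.
H-139 has an FTA preferential rate, but origin Durara is not Pelon; base rate stands.
Duty = ¥123,488.91 × 18.5% + 717 × ¥2.20 = ¥24,422.85.
Line 2 (F-385, Pelon, 3,315 units, ¥694,691.40):
Base rate for F-385 is 33%.
Origin Pelon qualifies under the Casmark–Pelon agreement and F-385 is covered: preferential rate 29.5% applies instead.
The additional-duty order on F-385 targets Erimark, not Pelon; it does not apply.
Duty = ¥694,691.40 × 29.5% = ¥204,933.96.
Line 3 (F-863, Erimark, 1,071 kg, ¥197,653.05):
Base rate for F-863 is 16%.
Additional duty on F-863 from Erimark: +47.1%. Applied ad valorem rate: 16% + 47.1% = 63.1%.
Duty = ¥197,653.05 × 63.1% = ¥124,719.07.
Total = ¥24,422.85 + ¥204,933.96 + ¥124,719.07 = ¥354,075.88.

¥354,075.88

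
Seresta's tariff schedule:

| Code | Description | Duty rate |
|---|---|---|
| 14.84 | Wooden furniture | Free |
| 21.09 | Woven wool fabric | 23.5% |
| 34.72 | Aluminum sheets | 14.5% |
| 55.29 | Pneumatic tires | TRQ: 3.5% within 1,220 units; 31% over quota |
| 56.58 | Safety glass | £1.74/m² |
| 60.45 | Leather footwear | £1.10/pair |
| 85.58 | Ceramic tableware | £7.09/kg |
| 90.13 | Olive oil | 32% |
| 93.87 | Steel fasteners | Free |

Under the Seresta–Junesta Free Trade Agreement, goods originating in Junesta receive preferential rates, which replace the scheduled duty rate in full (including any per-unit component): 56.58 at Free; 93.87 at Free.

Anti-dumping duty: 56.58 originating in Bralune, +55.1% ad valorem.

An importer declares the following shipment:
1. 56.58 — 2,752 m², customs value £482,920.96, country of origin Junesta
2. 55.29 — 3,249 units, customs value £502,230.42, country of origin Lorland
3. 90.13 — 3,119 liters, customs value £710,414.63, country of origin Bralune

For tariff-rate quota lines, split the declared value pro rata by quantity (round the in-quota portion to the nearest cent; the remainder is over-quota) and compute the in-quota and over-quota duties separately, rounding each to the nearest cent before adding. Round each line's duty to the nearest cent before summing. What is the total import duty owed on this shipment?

£331,162.52

Line 1 (56.58, Junesta, 2,752 m², £482,920.96):
Base rate for 56.58 is £1.74/m².
Origin Junesta qualifies under the Seresta–Junesta agreement and 56.58 is covered: preferential rate Free applies instead.
The additional-duty order on 56.58 targets Bralune, not Junesta; it does not apply.
Duty = £482,920.96 × 0% = £0.00.
Line 2 (55.29, Lorland, 3,249 units, £502,230.42):
Code 55.29 is under a tariff-rate quota (threshold 1,220 units). In-quota: 1,220 units at 3.5%; over-quota: 2,029 units at 31%.
Pro-rata value split: in-quota = £502,230.42 × 1,220/3,249 = £188,587.60; over-quota = £502,230.42 − £188,587.60 = £313,642.82.
In-quota duty = £188,587.60 × 3.5% = £6,600.57. Over-quota duty = £313,642.82 × 31% = £97,229.27.
Line duty = £6,600.57 + £97,229.27 = £103,829.84.
Line 3 (90.13, Bralune, 3,119 liters, £710,414.63):
Base rate for 90.13 is 32%.
Duty = £710,414.63 × 32% = £227,332.68.
Total = £0.00 + £103,829.84 + £227,332.68 = £331,162.52.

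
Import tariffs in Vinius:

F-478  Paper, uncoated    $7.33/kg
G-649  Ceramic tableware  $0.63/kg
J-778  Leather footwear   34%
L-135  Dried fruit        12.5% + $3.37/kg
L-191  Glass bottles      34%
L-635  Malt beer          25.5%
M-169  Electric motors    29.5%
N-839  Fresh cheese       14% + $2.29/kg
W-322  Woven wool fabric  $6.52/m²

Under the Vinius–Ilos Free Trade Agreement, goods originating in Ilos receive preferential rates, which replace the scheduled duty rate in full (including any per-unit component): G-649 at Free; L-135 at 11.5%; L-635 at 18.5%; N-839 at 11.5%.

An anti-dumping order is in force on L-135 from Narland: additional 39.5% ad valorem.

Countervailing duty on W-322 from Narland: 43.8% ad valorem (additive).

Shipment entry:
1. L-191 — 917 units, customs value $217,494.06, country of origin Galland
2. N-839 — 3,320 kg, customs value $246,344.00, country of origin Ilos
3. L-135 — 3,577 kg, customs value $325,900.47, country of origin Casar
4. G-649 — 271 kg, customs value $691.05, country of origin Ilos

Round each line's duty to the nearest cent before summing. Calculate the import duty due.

Line 1 (L-191, Galland, 917 units, $217,494.06):
Base rate for L-191 is 34%.
Duty = $217,494.06 × 34% = $73,947.98.
Line 2 (N-839, Ilos, 3,320 kg, $246,344.00):
Base rate for N-839 is 14% + $2.29/kg.
Origin Ilos qualifies under the Vinius–Ilos agreement and N-839 is covered: preferential rate 11.5% applies instead.
Duty = $246,344.00 × 11.5% = $28,329.56.
Line 3 (L-135, Casar, 3,577 kg, $325,900.47):
Base rate for L-135 is 12.5% + $3.37/kg.
L-135 has an FTA preferential rate, but origin Casar is not Ilos; base rate stands.
The additional-duty order on L-135 targets Narland, not Casar; it does not apply.
Duty = $325,900.47 × 12.5% + 3,577 × $3.37 = $52,792.05.
Line 4 (G-649, Ilos, 271 kg, $691.05):
Base rate for G-649 is $0.63/kg.
Origin Ilos qualifies under the Vinius–Ilos agreement and G-649 is covered: preferential rate Free applies instead.
Duty = $691.05 × 0% = $0.00.
Total = $73,947.98 + $28,329.56 + $52,792.05 + $0.00 = $155,069.59.

$155,069.59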